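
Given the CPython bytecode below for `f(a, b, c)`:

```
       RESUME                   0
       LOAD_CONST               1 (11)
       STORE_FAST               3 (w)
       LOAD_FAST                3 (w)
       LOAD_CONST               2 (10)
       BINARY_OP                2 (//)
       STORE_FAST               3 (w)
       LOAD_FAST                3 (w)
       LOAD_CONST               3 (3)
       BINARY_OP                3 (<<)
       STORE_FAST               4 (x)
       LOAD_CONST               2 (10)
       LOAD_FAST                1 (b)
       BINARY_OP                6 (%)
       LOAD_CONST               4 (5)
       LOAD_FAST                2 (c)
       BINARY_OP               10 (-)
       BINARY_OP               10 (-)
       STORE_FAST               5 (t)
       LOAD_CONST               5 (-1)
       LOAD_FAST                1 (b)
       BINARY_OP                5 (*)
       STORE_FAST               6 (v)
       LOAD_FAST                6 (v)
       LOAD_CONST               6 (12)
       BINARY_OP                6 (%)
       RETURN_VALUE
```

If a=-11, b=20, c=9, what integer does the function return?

LOAD_CONST → push 11. Stack: [11]
STORE_FAST w → w=11. Stack: []
LOAD_FAST w → push 11. Stack: [11]
LOAD_CONST → push 10. Stack: [11, 10]
BINARY_OP // → 11 // 10 = 1. Stack: [1]
STORE_FAST w → w=1. Stack: []
LOAD_FAST w → push 1. Stack: [1]
LOAD_CONST → push 3. Stack: [1, 3]
BINARY_OP << → 1 << 3 = 8. Stack: [8]
STORE_FAST x → x=8. Stack: []
LOAD_CONST → push 10. Stack: [10]
LOAD_FAST b → push 20. Stack: [10, 20]
BINARY_OP % → 10 % 20 = 10. Stack: [10]
LOAD_CONST → push 5. Stack: [10, 5]
LOAD_FAST c → push 9. Stack: [10, 5, 9]
BINARY_OP - → 5 - 9 = -4. Stack: [10, -4]
BINARY_OP - → 10 - -4 = 14. Stack: [14]
STORE_FAST t → t=14. Stack: []
LOAD_CONST → push -1. Stack: [-1]
LOAD_FAST b → push 20. Stack: [-1, 20]
BINARY_OP * → -1 * 20 = -20. Stack: [-20]
STORE_FAST v → v=-20. Stack: []
LOAD_FAST v → push -20. Stack: [-20]
LOAD_CONST → push 12. Stack: [-20, 12]
BINARY_OP % → -20 % 12 = 4. Stack: [4]
RETURN_VALUE → return 4.

4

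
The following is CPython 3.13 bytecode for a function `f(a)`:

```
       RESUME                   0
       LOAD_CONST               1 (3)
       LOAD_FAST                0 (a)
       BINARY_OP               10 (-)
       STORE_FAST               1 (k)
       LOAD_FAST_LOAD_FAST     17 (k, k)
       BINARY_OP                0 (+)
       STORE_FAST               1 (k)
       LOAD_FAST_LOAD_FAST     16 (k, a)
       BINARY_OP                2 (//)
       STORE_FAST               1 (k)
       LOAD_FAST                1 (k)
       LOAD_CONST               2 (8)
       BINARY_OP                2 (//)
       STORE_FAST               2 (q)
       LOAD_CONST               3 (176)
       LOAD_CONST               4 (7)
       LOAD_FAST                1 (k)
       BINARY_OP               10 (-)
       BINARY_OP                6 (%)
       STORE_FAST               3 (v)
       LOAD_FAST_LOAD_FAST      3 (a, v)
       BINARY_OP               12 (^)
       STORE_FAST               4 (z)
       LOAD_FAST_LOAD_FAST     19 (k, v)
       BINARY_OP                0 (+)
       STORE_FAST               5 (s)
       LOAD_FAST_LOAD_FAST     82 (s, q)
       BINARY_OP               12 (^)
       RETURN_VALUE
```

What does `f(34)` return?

LOAD_CONST → push 3. Stack: [3]
LOAD_FAST a → push 34. Stack: [3, 34]
BINARY_OP - → 3 - 34 = -31. Stack: [-31]
STORE_FAST k → k=-31. Stack: []
LOAD_FAST_LOAD_FAST k,k → push -31,-31. Stack: [-31, -31]
BINARY_OP + → -31 + -31 = -62. Stack: [-62]
STORE_FAST k → k=-62. Stack: []
LOAD_FAST_LOAD_FAST k,a → push -62,34. Stack: [-62, 34]
BINARY_OP // → -62 // 34 = -2. Stack: [-2]
STORE_FAST k → k=-2. Stack: []
LOAD_FAST k → push -2. Stack: [-2]
LOAD_CONST → push 8. Stack: [-2, 8]
BINARY_OP // → -2 // 8 = -1. Stack: [-1]
STORE_FAST q → q=-1. Stack: []
LOAD_CONST → push 176. Stack: [176]
LOAD_CONST → push 7. Stack: [176, 7]
LOAD_FAST k → push -2. Stack: [176, 7, -2]
BINARY_OP - → 7 - -2 = 9. Stack: [176, 9]
BINARY_OP % → 176 % 9 = 5. Stack: [5]
STORE_FAST v → v=5. Stack: []
LOAD_FAST_LOAD_FAST a,v → push 34,5. Stack: [34, 5]
BINARY_OP ^ → 34 ^ 5 = 39. Stack: [39]
STORE_FAST z → z=39. Stack: []
LOAD_FAST_LOAD_FAST k,v → push -2,5. Stack: [-2, 5]
BINARY_OP + → -2 + 5 = 3. Stack: [3]
STORE_FAST s → s=3. Stack: []
LOAD_FAST_LOAD_FAST s,q → push 3,-1. Stack: [3, -1]
BINARY_OP ^ → 3 ^ -1 = -4. Stack: [-4]
RETURN_VALUE → return -4.

-4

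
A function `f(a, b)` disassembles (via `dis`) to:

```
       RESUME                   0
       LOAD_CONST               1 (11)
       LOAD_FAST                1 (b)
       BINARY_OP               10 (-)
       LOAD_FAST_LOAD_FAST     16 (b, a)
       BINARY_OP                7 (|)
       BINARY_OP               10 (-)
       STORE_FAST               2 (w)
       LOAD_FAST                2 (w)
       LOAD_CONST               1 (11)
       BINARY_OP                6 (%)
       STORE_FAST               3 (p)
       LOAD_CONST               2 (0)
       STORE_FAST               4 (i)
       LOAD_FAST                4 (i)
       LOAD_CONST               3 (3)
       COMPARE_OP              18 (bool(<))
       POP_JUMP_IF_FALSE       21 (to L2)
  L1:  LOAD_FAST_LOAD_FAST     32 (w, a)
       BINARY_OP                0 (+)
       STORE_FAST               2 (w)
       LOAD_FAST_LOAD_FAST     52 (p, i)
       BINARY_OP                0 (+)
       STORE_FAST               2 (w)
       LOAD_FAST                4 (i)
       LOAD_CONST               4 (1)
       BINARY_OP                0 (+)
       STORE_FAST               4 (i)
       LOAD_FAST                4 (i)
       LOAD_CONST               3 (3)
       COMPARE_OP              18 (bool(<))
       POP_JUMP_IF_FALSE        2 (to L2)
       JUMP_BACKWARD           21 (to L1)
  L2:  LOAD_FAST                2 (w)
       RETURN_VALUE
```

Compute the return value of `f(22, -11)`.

11

LOAD_CONST → push 11. Stack: [11]
LOAD_FAST b → push -11. Stack: [11, -11]
BINARY_OP - → 11 - -11 = 22. Stack: [22]
LOAD_FAST_LOAD_FAST b,a → push -11,22. Stack: [22, -11, 22]
BINARY_OP | → -11 | 22 = -9. Stack: [22, -9]
BINARY_OP - → 22 - -9 = 31. Stack: [31]
STORE_FAST w → w=31. Stack: []
LOAD_FAST w → push 31. Stack: [31]
LOAD_CONST → push 11. Stack: [31, 11]
BINARY_OP % → 31 % 11 = 9. Stack: [9]
STORE_FAST p → p=9. Stack: []
LOAD_CONST → push 0. Stack: [0]
STORE_FAST i → i=0. Stack: []
LOAD_FAST i → push 0. Stack: [0]
LOAD_CONST → push 3. Stack: [0, 3]
COMPARE_OP bool(<) → 0 vs 3 = True. Stack: [True]
POP_JUMP_IF_FALSE → pop True; no jump. Stack: []
LOAD_FAST_LOAD_FAST w,a → push 31,22. Stack: [31, 22]
BINARY_OP + → 31 + 22 = 53. Stack: [53]
STORE_FAST w → w=53. Stack: []
LOAD_FAST_LOAD_FAST p,i → push 9,0. Stack: [9, 0]
BINARY_OP + → 9 + 0 = 9. Stack: [9]
STORE_FAST w → w=9. Stack: []
LOAD_FAST i → push 0. Stack: [0]
LOAD_CONST → push 1. Stack: [0, 1]
BINARY_OP + → 0 + 1 = 1. Stack: [1]
STORE_FAST i → i=1. Stack: []
LOAD_FAST i → push 1. Stack: [1]
LOAD_CONST → push 3. Stack: [1, 3]
COMPARE_OP bool(<) → 1 vs 3 = True. Stack: [True]
POP_JUMP_IF_FALSE → pop True; no jump. Stack: []
LOAD_FAST_LOAD_FAST w,a → push 9,22. Stack: [9, 22]
BINARY_OP + → 9 + 22 = 31. Stack: [31]
STORE_FAST w → w=31. Stack: []
LOAD_FAST_LOAD_FAST p,i → push 9,1. Stack: [9, 1]
BINARY_OP + → 9 + 1 = 10. Stack: [10]
STORE_FAST w → w=10. Stack: []
LOAD_FAST i → push 1. Stack: [1]
LOAD_CONST → push 1. Stack: [1, 1]
BINARY_OP + → 1 + 1 = 2. Stack: [2]
STORE_FAST i → i=2. Stack: []
LOAD_FAST i → push 2. Stack: [2]
LOAD_CONST → push 3. Stack: [2, 3]
COMPARE_OP bool(<) → 2 vs 3 = True. Stack: [True]
POP_JUMP_IF_FALSE → pop True; no jump. Stack: []
LOAD_FAST_LOAD_FAST w,a → push 10,22. Stack: [10, 22]
BINARY_OP + → 10 + 22 = 32. Stack: [32]
STORE_FAST w → w=32. Stack: []
LOAD_FAST_LOAD_FAST p,i → push 9,2. Stack: [9, 2]
BINARY_OP + → 9 + 2 = 11. Stack: [11]
STORE_FAST w → w=11. Stack: []
LOAD_FAST i → push 2. Stack: [2]
LOAD_CONST → push 1. Stack: [2, 1]
BINARY_OP + → 2 + 1 = 3. Stack: [3]
STORE_FAST i → i=3. Stack: []
LOAD_FAST i → push 3. Stack: [3]
LOAD_CONST → push 3. Stack: [3, 3]
COMPARE_OP bool(<) → 3 vs 3 = False. Stack: [False]
POP_JUMP_IF_FALSE → pop False; jump. Stack: []
LOAD_FAST w → push 11. Stack: [11]
RETURN_VALUE → return 11.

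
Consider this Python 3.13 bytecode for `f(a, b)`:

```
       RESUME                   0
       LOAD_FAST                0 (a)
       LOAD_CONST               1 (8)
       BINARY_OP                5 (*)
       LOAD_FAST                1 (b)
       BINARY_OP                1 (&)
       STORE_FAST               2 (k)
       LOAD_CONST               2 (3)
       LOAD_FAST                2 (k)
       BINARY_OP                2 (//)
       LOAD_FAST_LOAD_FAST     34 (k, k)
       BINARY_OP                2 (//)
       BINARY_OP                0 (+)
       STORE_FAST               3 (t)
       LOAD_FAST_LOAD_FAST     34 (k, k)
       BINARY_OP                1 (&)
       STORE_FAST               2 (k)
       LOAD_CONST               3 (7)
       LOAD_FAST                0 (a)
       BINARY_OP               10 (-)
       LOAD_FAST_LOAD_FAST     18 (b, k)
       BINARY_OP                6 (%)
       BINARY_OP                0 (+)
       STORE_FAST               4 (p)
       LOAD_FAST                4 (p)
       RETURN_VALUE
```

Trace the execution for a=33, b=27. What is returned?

LOAD_FAST a → push 33. Stack: [33]
LOAD_CONST → push 8. Stack: [33, 8]
BINARY_OP * → 33 * 8 = 264. Stack: [264]
LOAD_FAST b → push 27. Stack: [264, 27]
BINARY_OP & → 264 & 27 = 8. Stack: [8]
STORE_FAST k → k=8. Stack: []
LOAD_CONST → push 3. Stack: [3]
LOAD_FAST k → push 8. Stack: [3, 8]
BINARY_OP // → 3 // 8 = 0. Stack: [0]
LOAD_FAST_LOAD_FAST k,k → push 8,8. Stack: [0, 8, 8]
BINARY_OP // → 8 // 8 = 1. Stack: [0, 1]
BINARY_OP + → 0 + 1 = 1. Stack: [1]
STORE_FAST t → t=1. Stack: []
LOAD_FAST_LOAD_FAST k,k → push 8,8. Stack: [8, 8]
BINARY_OP & → 8 & 8 = 8. Stack: [8]
STORE_FAST k → k=8. Stack: []
LOAD_CONST → push 7. Stack: [7]
LOAD_FAST a → push 33. Stack: [7, 33]
BINARY_OP - → 7 - 33 = -26. Stack: [-26]
LOAD_FAST_LOAD_FAST b,k → push 27,8. Stack: [-26, 27, 8]
BINARY_OP % → 27 % 8 = 3. Stack: [-26, 3]
BINARY_OP + → -26 + 3 = -23. Stack: [-23]
STORE_FAST p → p=-23. Stack: []
LOAD_FAST p → push -23. Stack: [-23]
RETURN_VALUE → return -23.

-23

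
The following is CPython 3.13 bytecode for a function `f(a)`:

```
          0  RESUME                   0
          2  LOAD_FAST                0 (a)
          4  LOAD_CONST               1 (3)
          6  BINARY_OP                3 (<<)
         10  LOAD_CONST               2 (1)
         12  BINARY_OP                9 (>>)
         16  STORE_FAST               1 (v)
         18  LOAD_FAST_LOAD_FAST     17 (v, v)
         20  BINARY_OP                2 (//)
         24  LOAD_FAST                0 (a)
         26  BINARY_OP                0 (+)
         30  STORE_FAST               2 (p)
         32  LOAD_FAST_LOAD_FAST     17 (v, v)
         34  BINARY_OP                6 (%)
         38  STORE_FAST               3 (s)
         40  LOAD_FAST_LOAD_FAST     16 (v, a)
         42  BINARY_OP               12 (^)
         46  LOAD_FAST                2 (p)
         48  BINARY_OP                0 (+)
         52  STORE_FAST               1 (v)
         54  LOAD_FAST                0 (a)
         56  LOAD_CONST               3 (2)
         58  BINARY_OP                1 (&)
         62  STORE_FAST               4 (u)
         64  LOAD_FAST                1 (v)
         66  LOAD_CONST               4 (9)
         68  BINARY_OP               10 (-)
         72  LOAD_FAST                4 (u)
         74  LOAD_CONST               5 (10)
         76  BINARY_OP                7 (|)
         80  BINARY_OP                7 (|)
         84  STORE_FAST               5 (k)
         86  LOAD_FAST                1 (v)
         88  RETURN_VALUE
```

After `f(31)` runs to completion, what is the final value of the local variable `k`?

LOAD_FAST a → push 31. Stack: [31]
LOAD_CONST → push 3. Stack: [31, 3]
BINARY_OP << → 31 << 3 = 248. Stack: [248]
LOAD_CONST → push 1. Stack: [248, 1]
BINARY_OP >> → 248 >> 1 = 124. Stack: [124]
STORE_FAST v → v=124. Stack: []
LOAD_FAST_LOAD_FAST v,v → push 124,124. Stack: [124, 124]
BINARY_OP // → 124 // 124 = 1. Stack: [1]
LOAD_FAST a → push 31. Stack: [1, 31]
BINARY_OP + → 1 + 31 = 32. Stack: [32]
STORE_FAST p → p=32. Stack: []
LOAD_FAST_LOAD_FAST v,v → push 124,124. Stack: [124, 124]
BINARY_OP % → 124 % 124 = 0. Stack: [0]
STORE_FAST s → s=0. Stack: []
LOAD_FAST_LOAD_FAST v,a → push 124,31. Stack: [124, 31]
BINARY_OP ^ → 124 ^ 31 = 99. Stack: [99]
LOAD_FAST p → push 32. Stack: [99, 32]
BINARY_OP + → 99 + 32 = 131. Stack: [131]
STORE_FAST v → v=131. Stack: []
LOAD_FAST a → push 31. Stack: [31]
LOAD_CONST → push 2. Stack: [31, 2]
BINARY_OP & → 31 & 2 = 2. Stack: [2]
STORE_FAST u → u=2. Stack: []
LOAD_FAST v → push 131. Stack: [131]
LOAD_CONST → push 9. Stack: [131, 9]
BINARY_OP - → 131 - 9 = 122. Stack: [122]
LOAD_FAST u → push 2. Stack: [122, 2]
LOAD_CONST → push 10. Stack: [122, 2, 10]
BINARY_OP | → 2 | 10 = 10. Stack: [122, 10]
BINARY_OP | → 122 | 10 = 122. Stack: [122]
STORE_FAST k → k=122. Stack: []
LOAD_FAST v → push 131. Stack: [131]
RETURN_VALUE → return 131.

122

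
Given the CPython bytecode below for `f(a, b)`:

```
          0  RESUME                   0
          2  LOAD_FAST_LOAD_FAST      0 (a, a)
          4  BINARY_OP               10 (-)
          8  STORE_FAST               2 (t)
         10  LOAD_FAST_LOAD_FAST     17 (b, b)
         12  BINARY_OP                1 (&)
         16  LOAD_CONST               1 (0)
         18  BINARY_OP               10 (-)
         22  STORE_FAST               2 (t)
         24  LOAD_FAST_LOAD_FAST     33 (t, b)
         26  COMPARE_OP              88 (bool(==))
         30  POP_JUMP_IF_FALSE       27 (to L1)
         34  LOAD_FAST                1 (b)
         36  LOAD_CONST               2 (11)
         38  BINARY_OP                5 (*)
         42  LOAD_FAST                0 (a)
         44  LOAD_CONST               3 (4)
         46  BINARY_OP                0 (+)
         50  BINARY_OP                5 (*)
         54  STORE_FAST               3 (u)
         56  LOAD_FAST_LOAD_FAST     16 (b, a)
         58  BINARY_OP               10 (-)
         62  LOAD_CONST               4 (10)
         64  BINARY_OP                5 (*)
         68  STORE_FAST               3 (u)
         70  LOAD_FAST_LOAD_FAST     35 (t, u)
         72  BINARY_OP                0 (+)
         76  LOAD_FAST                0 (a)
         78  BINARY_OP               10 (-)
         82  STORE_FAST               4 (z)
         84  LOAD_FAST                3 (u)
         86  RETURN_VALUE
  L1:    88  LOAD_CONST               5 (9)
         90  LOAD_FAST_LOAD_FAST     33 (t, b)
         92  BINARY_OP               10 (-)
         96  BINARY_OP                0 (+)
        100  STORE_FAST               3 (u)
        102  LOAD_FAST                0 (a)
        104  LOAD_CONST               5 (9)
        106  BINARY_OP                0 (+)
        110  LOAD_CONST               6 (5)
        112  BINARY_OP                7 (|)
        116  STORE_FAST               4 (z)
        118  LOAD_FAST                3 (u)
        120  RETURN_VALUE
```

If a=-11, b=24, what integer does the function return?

350

LOAD_FAST_LOAD_FAST a,a → push -11,-11. Stack: [-11, -11]
BINARY_OP - → -11 - -11 = 0. Stack: [0]
STORE_FAST t → t=0. Stack: []
LOAD_FAST_LOAD_FAST b,b → push 24,24. Stack: [24, 24]
BINARY_OP & → 24 & 24 = 24. Stack: [24]
LOAD_CONST → push 0. Stack: [24, 0]
BINARY_OP - → 24 - 0 = 24. Stack: [24]
STORE_FAST t → t=24. Stack: []
LOAD_FAST_LOAD_FAST t,b → push 24,24. Stack: [24, 24]
COMPARE_OP bool(==) → 24 vs 24 = True. Stack: [True]
POP_JUMP_IF_FALSE → pop True; no jump. Stack: []
LOAD_FAST b → push 24. Stack: [24]
LOAD_CONST → push 11. Stack: [24, 11]
BINARY_OP * → 24 * 11 = 264. Stack: [264]
LOAD_FAST a → push -11. Stack: [264, -11]
LOAD_CONST → push 4. Stack: [264, -11, 4]
BINARY_OP + → -11 + 4 = -7. Stack: [264, -7]
BINARY_OP * → 264 * -7 = -1848. Stack: [-1848]
STORE_FAST u → u=-1848. Stack: []
LOAD_FAST_LOAD_FAST b,a → push 24,-11. Stack: [24, -11]
BINARY_OP - → 24 - -11 = 35. Stack: [35]
LOAD_CONST → push 10. Stack: [35, 10]
BINARY_OP * → 35 * 10 = 350. Stack: [350]
STORE_FAST u → u=350. Stack: []
LOAD_FAST_LOAD_FAST t,u → push 24,350. Stack: [24, 350]
BINARY_OP + → 24 + 350 = 374. Stack: [374]
LOAD_FAST a → push -11. Stack: [374, -11]
BINARY_OP - → 374 - -11 = 385. Stack: [385]
STORE_FAST z → z=385. Stack: []
LOAD_FAST u → push 350. Stack: [350]
RETURN_VALUE → return 350.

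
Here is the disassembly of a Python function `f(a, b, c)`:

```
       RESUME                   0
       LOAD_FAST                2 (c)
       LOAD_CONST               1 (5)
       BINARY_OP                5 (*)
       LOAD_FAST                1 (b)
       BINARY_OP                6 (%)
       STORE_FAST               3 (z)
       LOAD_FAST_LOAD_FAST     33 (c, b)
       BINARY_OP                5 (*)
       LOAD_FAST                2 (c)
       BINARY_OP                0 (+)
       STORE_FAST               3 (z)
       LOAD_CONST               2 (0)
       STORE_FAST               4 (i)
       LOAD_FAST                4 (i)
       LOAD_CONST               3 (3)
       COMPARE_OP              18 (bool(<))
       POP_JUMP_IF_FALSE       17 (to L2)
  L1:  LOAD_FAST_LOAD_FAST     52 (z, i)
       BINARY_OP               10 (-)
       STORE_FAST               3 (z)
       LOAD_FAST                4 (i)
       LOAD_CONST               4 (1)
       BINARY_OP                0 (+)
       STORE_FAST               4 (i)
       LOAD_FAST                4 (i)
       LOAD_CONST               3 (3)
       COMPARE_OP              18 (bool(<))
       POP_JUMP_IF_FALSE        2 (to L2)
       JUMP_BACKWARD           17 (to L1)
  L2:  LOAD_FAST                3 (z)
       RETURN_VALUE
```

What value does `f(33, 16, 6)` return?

99

LOAD_FAST c → push 6. Stack: [6]
LOAD_CONST → push 5. Stack: [6, 5]
BINARY_OP * → 6 * 5 = 30. Stack: [30]
LOAD_FAST b → push 16. Stack: [30, 16]
BINARY_OP % → 30 % 16 = 14. Stack: [14]
STORE_FAST z → z=14. Stack: []
LOAD_FAST_LOAD_FAST c,b → push 6,16. Stack: [6, 16]
BINARY_OP * → 6 * 16 = 96. Stack: [96]
LOAD_FAST c → push 6. Stack: [96, 6]
BINARY_OP + → 96 + 6 = 102. Stack: [102]
STORE_FAST z → z=102. Stack: []
LOAD_CONST → push 0. Stack: [0]
STORE_FAST i → i=0. Stack: []
LOAD_FAST i → push 0. Stack: [0]
LOAD_CONST → push 3. Stack: [0, 3]
COMPARE_OP bool(<) → 0 vs 3 = True. Stack: [True]
POP_JUMP_IF_FALSE → pop True; no jump. Stack: []
LOAD_FAST_LOAD_FAST z,i → push 102,0. Stack: [102, 0]
BINARY_OP - → 102 - 0 = 102. Stack: [102]
STORE_FAST z → z=102. Stack: []
LOAD_FAST i → push 0. Stack: [0]
LOAD_CONST → push 1. Stack: [0, 1]
BINARY_OP + → 0 + 1 = 1. Stack: [1]
STORE_FAST i → i=1. Stack: []
LOAD_FAST i → push 1. Stack: [1]
LOAD_CONST → push 3. Stack: [1, 3]
COMPARE_OP bool(<) → 1 vs 3 = True. Stack: [True]
POP_JUMP_IF_FALSE → pop True; no jump. Stack: []
LOAD_FAST_LOAD_FAST z,i → push 102,1. Stack: [102, 1]
BINARY_OP - → 102 - 1 = 101. Stack: [101]
STORE_FAST z → z=101. Stack: []
LOAD_FAST i → push 1. Stack: [1]
LOAD_CONST → push 1. Stack: [1, 1]
BINARY_OP + → 1 + 1 = 2. Stack: [2]
STORE_FAST i → i=2. Stack: []
LOAD_FAST i → push 2. Stack: [2]
LOAD_CONST → push 3. Stack: [2, 3]
COMPARE_OP bool(<) → 2 vs 3 = True. Stack: [True]
POP_JUMP_IF_FALSE → pop True; no jump. Stack: []
LOAD_FAST_LOAD_FAST z,i → push 101,2. Stack: [101, 2]
BINARY_OP - → 101 - 2 = 99. Stack: [99]
STORE_FAST z → z=99. Stack: []
LOAD_FAST i → push 2. Stack: [2]
LOAD_CONST → push 1. Stack: [2, 1]
BINARY_OP + → 2 + 1 = 3. Stack: [3]
STORE_FAST i → i=3. Stack: []
LOAD_FAST i → push 3. Stack: [3]
LOAD_CONST → push 3. Stack: [3, 3]
COMPARE_OP bool(<) → 3 vs 3 = False. Stack: [False]
POP_JUMP_IF_FALSE → pop False; jump. Stack: []
LOAD_FAST z → push 99. Stack: [99]
RETURN_VALUE → return 99.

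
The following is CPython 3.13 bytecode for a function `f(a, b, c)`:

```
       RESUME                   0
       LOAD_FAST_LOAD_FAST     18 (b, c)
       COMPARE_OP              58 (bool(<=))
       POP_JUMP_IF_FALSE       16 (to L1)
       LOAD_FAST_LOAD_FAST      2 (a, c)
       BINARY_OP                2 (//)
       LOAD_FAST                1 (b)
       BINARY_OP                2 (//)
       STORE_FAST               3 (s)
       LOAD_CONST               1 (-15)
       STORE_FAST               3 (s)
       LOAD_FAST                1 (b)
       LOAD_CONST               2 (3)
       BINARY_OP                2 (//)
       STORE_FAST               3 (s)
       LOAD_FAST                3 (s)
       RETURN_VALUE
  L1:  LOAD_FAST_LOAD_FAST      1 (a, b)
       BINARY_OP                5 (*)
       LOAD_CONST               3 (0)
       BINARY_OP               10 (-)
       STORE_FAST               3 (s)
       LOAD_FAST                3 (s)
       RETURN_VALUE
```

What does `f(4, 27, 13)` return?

LOAD_FAST_LOAD_FAST b,c → push 27,13. Stack: [27, 13]
COMPARE_OP bool(<=) → 27 vs 13 = False. Stack: [False]
POP_JUMP_IF_FALSE → pop False; jump. Stack: []
LOAD_FAST_LOAD_FAST a,b → push 4,27. Stack: [4, 27]
BINARY_OP * → 4 * 27 = 108. Stack: [108]
LOAD_CONST → push 0. Stack: [108, 0]
BINARY_OP - → 108 - 0 = 108. Stack: [108]
STORE_FAST s → s=108. Stack: []
LOAD_FAST s → push 108. Stack: [108]
RETURN_VALUE → return 108.

108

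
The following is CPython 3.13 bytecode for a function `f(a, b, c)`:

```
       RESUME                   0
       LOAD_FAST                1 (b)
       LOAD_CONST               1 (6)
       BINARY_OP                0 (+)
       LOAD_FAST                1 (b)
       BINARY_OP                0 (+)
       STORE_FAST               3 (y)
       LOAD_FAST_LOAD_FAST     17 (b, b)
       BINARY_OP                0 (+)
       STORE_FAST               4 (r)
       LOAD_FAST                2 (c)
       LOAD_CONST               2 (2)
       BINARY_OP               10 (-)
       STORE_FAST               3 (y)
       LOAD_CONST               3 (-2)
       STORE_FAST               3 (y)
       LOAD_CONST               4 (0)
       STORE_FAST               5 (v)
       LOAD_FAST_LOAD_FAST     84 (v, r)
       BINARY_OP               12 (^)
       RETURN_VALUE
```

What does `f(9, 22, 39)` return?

44

LOAD_FAST b → push 22. Stack: [22]
LOAD_CONST → push 6. Stack: [22, 6]
BINARY_OP + → 22 + 6 = 28. Stack: [28]
LOAD_FAST b → push 22. Stack: [28, 22]
BINARY_OP + → 28 + 22 = 50. Stack: [50]
STORE_FAST y → y=50. Stack: []
LOAD_FAST_LOAD_FAST b,b → push 22,22. Stack: [22, 22]
BINARY_OP + → 22 + 22 = 44. Stack: [44]
STORE_FAST r → r=44. Stack: []
LOAD_FAST c → push 39. Stack: [39]
LOAD_CONST → push 2. Stack: [39, 2]
BINARY_OP - → 39 - 2 = 37. Stack: [37]
STORE_FAST y → y=37. Stack: []
LOAD_CONST → push -2. Stack: [-2]
STORE_FAST y → y=-2. Stack: []
LOAD_CONST → push 0. Stack: [0]
STORE_FAST v → v=0. Stack: []
LOAD_FAST_LOAD_FAST v,r → push 0,44. Stack: [0, 44]
BINARY_OP ^ → 0 ^ 44 = 44. Stack: [44]
RETURN_VALUE → return 44.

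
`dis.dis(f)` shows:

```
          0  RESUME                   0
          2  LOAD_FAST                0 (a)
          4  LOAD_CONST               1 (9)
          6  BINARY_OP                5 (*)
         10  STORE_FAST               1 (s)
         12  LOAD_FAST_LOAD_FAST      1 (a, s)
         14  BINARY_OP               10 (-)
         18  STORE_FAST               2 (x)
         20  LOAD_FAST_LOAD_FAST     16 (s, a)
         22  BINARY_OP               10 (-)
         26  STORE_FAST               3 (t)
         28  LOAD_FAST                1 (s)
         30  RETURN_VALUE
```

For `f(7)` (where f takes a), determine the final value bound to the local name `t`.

LOAD_FAST a → push 7. Stack: [7]
LOAD_CONST → push 9. Stack: [7, 9]
BINARY_OP * → 7 * 9 = 63. Stack: [63]
STORE_FAST s → s=63. Stack: []
LOAD_FAST_LOAD_FAST a,s → push 7,63. Stack: [7, 63]
BINARY_OP - → 7 - 63 = -56. Stack: [-56]
STORE_FAST x → x=-56. Stack: []
LOAD_FAST_LOAD_FAST s,a → push 63,7. Stack: [63, 7]
BINARY_OP - → 63 - 7 = 56. Stack: [56]
STORE_FAST t → t=56. Stack: []
LOAD_FAST s → push 63. Stack: [63]
RETURN_VALUE → return 63.

56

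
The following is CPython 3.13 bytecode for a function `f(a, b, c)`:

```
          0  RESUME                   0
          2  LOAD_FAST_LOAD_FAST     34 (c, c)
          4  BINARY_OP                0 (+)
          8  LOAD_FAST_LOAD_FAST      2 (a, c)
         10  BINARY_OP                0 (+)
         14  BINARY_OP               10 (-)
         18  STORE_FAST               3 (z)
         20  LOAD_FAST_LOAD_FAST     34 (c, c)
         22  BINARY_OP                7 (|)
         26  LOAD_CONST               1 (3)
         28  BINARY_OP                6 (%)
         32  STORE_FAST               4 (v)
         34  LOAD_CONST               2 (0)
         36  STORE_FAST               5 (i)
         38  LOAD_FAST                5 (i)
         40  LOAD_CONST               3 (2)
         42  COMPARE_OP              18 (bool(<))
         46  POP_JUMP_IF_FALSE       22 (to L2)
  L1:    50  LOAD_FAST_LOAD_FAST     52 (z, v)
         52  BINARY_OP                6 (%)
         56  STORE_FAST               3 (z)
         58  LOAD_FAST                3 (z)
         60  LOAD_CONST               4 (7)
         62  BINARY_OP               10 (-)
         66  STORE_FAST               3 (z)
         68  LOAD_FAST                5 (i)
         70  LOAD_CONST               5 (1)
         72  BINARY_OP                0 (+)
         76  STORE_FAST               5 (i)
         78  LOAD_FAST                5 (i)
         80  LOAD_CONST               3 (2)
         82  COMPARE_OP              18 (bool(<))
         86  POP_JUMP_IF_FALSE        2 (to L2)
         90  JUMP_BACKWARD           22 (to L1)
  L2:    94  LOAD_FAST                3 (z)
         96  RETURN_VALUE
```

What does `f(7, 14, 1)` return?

LOAD_FAST_LOAD_FAST c,c → push 1,1. Stack: [1, 1]
BINARY_OP + → 1 + 1 = 2. Stack: [2]
LOAD_FAST_LOAD_FAST a,c → push 7,1. Stack: [2, 7, 1]
BINARY_OP + → 7 + 1 = 8. Stack: [2, 8]
BINARY_OP - → 2 - 8 = -6. Stack: [-6]
STORE_FAST z → z=-6. Stack: []
LOAD_FAST_LOAD_FAST c,c → push 1,1. Stack: [1, 1]
BINARY_OP | → 1 | 1 = 1. Stack: [1]
LOAD_CONST → push 3. Stack: [1, 3]
BINARY_OP % → 1 % 3 = 1. Stack: [1]
STORE_FAST v → v=1. Stack: []
LOAD_CONST → push 0. Stack: [0]
STORE_FAST i → i=0. Stack: []
LOAD_FAST i → push 0. Stack: [0]
LOAD_CONST → push 2. Stack: [0, 2]
COMPARE_OP bool(<) → 0 vs 2 = True. Stack: [True]
POP_JUMP_IF_FALSE → pop True; no jump. Stack: []
LOAD_FAST_LOAD_FAST z,v → push -6,1. Stack: [-6, 1]
BINARY_OP % → -6 % 1 = 0. Stack: [0]
STORE_FAST z → z=0. Stack: []
LOAD_FAST z → push 0. Stack: [0]
LOAD_CONST → push 7. Stack: [0, 7]
BINARY_OP - → 0 - 7 = -7. Stack: [-7]
STORE_FAST z → z=-7. Stack: []
LOAD_FAST i → push 0. Stack: [0]
LOAD_CONST → push 1. Stack: [0, 1]
BINARY_OP + → 0 + 1 = 1. Stack: [1]
STORE_FAST i → i=1. Stack: []
LOAD_FAST i → push 1. Stack: [1]
LOAD_CONST → push 2. Stack: [1, 2]
COMPARE_OP bool(<) → 1 vs 2 = True. Stack: [True]
POP_JUMP_IF_FALSE → pop True; no jump. Stack: []
LOAD_FAST_LOAD_FAST z,v → push -7,1. Stack: [-7, 1]
BINARY_OP % → -7 % 1 = 0. Stack: [0]
STORE_FAST z → z=0. Stack: []
LOAD_FAST z → push 0. Stack: [0]
LOAD_CONST → push 7. Stack: [0, 7]
BINARY_OP - → 0 - 7 = -7. Stack: [-7]
STORE_FAST z → z=-7. Stack: []
LOAD_FAST i → push 1. Stack: [1]
LOAD_CONST → push 1. Stack: [1, 1]
BINARY_OP + → 1 + 1 = 2. Stack: [2]
STORE_FAST i → i=2. Stack: []
LOAD_FAST i → push 2. Stack: [2]
LOAD_CONST → push 2. Stack: [2, 2]
COMPARE_OP bool(<) → 2 vs 2 = False. Stack: [False]
POP_JUMP_IF_FALSE → pop False; jump. Stack: []
LOAD_FAST z → push -7. Stack: [-7]
RETURN_VALUE → return -7.

-7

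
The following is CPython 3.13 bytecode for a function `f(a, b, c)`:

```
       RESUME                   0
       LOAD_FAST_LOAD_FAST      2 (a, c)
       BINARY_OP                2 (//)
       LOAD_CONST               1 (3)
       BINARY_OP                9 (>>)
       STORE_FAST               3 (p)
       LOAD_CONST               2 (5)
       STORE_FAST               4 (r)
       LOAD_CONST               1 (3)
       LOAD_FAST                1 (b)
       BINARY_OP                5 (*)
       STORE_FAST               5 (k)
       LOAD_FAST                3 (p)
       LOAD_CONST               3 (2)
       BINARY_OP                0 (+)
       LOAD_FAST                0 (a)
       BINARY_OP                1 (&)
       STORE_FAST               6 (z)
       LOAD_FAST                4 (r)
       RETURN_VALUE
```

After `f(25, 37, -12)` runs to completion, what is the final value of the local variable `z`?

LOAD_FAST_LOAD_FAST a,c → push 25,-12. Stack: [25, -12]
BINARY_OP // → 25 // -12 = -3. Stack: [-3]
LOAD_CONST → push 3. Stack: [-3, 3]
BINARY_OP >> → -3 >> 3 = -1. Stack: [-1]
STORE_FAST p → p=-1. Stack: []
LOAD_CONST → push 5. Stack: [5]
STORE_FAST r → r=5. Stack: []
LOAD_CONST → push 3. Stack: [3]
LOAD_FAST b → push 37. Stack: [3, 37]
BINARY_OP * → 3 * 37 = 111. Stack: [111]
STORE_FAST k → k=111. Stack: []
LOAD_FAST p → push -1. Stack: [-1]
LOAD_CONST → push 2. Stack: [-1, 2]
BINARY_OP + → -1 + 2 = 1. Stack: [1]
LOAD_FAST a → push 25. Stack: [1, 25]
BINARY_OP & → 1 & 25 = 1. Stack: [1]
STORE_FAST z → z=1. Stack: []
LOAD_FAST r → push 5. Stack: [5]
RETURN_VALUE → return 5.

1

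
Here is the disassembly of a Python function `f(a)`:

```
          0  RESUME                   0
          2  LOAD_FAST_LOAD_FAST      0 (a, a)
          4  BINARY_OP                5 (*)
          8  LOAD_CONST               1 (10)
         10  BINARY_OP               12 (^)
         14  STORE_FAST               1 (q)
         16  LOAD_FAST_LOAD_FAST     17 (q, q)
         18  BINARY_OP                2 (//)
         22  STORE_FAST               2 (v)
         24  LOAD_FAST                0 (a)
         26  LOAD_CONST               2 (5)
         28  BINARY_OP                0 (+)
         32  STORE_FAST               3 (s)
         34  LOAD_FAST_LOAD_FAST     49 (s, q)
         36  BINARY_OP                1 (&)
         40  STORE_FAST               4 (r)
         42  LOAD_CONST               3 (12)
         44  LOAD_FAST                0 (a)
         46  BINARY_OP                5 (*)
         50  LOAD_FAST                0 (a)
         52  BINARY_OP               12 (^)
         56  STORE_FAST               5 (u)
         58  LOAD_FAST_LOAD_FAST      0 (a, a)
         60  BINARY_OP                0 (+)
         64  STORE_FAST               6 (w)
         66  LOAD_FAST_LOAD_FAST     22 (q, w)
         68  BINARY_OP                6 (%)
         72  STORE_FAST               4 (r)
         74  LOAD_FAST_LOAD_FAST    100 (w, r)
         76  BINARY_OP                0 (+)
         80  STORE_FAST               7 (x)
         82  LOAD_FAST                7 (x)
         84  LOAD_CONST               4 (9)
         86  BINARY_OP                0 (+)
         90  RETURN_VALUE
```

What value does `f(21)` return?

66

LOAD_FAST_LOAD_FAST a,a → push 21,21. Stack: [21, 21]
BINARY_OP * → 21 * 21 = 441. Stack: [441]
LOAD_CONST → push 10. Stack: [441, 10]
BINARY_OP ^ → 441 ^ 10 = 435. Stack: [435]
STORE_FAST q → q=435. Stack: []
LOAD_FAST_LOAD_FAST q,q → push 435,435. Stack: [435, 435]
BINARY_OP // → 435 // 435 = 1. Stack: [1]
STORE_FAST v → v=1. Stack: []
LOAD_FAST a → push 21. Stack: [21]
LOAD_CONST → push 5. Stack: [21, 5]
BINARY_OP + → 21 + 5 = 26. Stack: [26]
STORE_FAST s → s=26. Stack: []
LOAD_FAST_LOAD_FAST s,q → push 26,435. Stack: [26, 435]
BINARY_OP & → 26 & 435 = 18. Stack: [18]
STORE_FAST r → r=18. Stack: []
LOAD_CONST → push 12. Stack: [12]
LOAD_FAST a → push 21. Stack: [12, 21]
BINARY_OP * → 12 * 21 = 252. Stack: [252]
LOAD_FAST a → push 21. Stack: [252, 21]
BINARY_OP ^ → 252 ^ 21 = 233. Stack: [233]
STORE_FAST u → u=233. Stack: []
LOAD_FAST_LOAD_FAST a,a → push 21,21. Stack: [21, 21]
BINARY_OP + → 21 + 21 = 42. Stack: [42]
STORE_FAST w → w=42. Stack: []
LOAD_FAST_LOAD_FAST q,w → push 435,42. Stack: [435, 42]
BINARY_OP % → 435 % 42 = 15. Stack: [15]
STORE_FAST r → r=15. Stack: []
LOAD_FAST_LOAD_FAST w,r → push 42,15. Stack: [42, 15]
BINARY_OP + → 42 + 15 = 57. Stack: [57]
STORE_FAST x → x=57. Stack: []
LOAD_FAST x → push 57. Stack: [57]
LOAD_CONST → push 9. Stack: [57, 9]
BINARY_OP + → 57 + 9 = 66. Stack: [66]
RETURN_VALUE → return 66.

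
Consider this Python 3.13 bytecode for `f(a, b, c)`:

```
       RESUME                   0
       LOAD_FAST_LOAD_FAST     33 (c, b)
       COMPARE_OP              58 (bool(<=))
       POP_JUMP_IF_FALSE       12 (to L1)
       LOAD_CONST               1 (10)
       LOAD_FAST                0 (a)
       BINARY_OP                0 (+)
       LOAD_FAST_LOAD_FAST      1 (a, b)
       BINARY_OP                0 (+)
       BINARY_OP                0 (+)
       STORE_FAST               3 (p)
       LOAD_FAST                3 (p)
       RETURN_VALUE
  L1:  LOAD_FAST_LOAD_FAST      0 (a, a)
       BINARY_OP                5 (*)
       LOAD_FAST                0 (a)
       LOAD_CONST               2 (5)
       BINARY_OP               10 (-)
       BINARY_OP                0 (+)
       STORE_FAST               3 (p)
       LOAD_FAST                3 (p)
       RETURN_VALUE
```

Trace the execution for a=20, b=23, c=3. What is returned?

LOAD_FAST_LOAD_FAST c,b → push 3,23. Stack: [3, 23]
COMPARE_OP bool(<=) → 3 vs 23 = True. Stack: [True]
POP_JUMP_IF_FALSE → pop True; no jump. Stack: []
LOAD_CONST → push 10. Stack: [10]
LOAD_FAST a → push 20. Stack: [10, 20]
BINARY_OP + → 10 + 20 = 30. Stack: [30]
LOAD_FAST_LOAD_FAST a,b → push 20,23. Stack: [30, 20, 23]
BINARY_OP + → 20 + 23 = 43. Stack: [30, 43]
BINARY_OP + → 30 + 43 = 73. Stack: [73]
STORE_FAST p → p=73. Stack: []
LOAD_FAST p → push 73. Stack: [73]
RETURN_VALUE → return 73.

73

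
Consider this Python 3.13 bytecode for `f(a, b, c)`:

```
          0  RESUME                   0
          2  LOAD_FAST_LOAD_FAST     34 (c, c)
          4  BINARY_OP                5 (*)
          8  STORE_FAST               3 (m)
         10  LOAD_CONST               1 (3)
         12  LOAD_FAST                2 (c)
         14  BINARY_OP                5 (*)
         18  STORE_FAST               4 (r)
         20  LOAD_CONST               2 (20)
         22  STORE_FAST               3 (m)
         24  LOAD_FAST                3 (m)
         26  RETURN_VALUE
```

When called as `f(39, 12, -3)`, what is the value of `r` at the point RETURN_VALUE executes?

-9

LOAD_FAST_LOAD_FAST c,c → push -3,-3. Stack: [-3, -3]
BINARY_OP * → -3 * -3 = 9. Stack: [9]
STORE_FAST m → m=9. Stack: []
LOAD_CONST → push 3. Stack: [3]
LOAD_FAST c → push -3. Stack: [3, -3]
BINARY_OP * → 3 * -3 = -9. Stack: [-9]
STORE_FAST r → r=-9. Stack: []
LOAD_CONST → push 20. Stack: [20]
STORE_FAST m → m=20. Stack: []
LOAD_FAST m → push 20. Stack: [20]
RETURN_VALUE → return 20.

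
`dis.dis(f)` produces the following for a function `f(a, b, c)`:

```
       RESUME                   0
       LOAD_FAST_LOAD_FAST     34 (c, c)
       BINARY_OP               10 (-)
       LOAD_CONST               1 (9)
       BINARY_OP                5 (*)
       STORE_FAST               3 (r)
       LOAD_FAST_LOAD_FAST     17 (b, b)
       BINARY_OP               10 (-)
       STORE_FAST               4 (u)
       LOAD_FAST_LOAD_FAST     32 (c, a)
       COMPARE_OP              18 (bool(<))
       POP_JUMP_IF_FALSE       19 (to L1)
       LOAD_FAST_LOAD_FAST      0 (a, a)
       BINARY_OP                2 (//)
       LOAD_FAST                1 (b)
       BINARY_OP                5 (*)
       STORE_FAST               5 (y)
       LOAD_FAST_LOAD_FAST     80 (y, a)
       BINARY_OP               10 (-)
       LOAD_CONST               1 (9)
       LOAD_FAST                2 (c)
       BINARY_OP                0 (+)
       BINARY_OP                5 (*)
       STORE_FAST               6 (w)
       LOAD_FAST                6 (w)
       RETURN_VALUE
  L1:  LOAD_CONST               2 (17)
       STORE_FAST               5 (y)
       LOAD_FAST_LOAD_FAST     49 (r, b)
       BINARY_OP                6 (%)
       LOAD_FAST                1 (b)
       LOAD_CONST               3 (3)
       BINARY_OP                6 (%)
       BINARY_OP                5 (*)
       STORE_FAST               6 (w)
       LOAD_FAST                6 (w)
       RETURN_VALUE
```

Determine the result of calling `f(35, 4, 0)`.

LOAD_FAST_LOAD_FAST c,c → push 0,0. Stack: [0, 0]
BINARY_OP - → 0 - 0 = 0. Stack: [0]
LOAD_CONST → push 9. Stack: [0, 9]
BINARY_OP * → 0 * 9 = 0. Stack: [0]
STORE_FAST r → r=0. Stack: []
LOAD_FAST_LOAD_FAST b,b → push 4,4. Stack: [4, 4]
BINARY_OP - → 4 - 4 = 0. Stack: [0]
STORE_FAST u → u=0. Stack: []
LOAD_FAST_LOAD_FAST c,a → push 0,35. Stack: [0, 35]
COMPARE_OP bool(<) → 0 vs 35 = True. Stack: [True]
POP_JUMP_IF_FALSE → pop True; no jump. Stack: []
LOAD_FAST_LOAD_FAST a,a → push 35,35. Stack: [35, 35]
BINARY_OP // → 35 // 35 = 1. Stack: [1]
LOAD_FAST b → push 4. Stack: [1, 4]
BINARY_OP * → 1 * 4 = 4. Stack: [4]
STORE_FAST y → y=4. Stack: []
LOAD_FAST_LOAD_FAST y,a → push 4,35. Stack: [4, 35]
BINARY_OP - → 4 - 35 = -31. Stack: [-31]
LOAD_CONST → push 9. Stack: [-31, 9]
LOAD_FAST c → push 0. Stack: [-31, 9, 0]
BINARY_OP + → 9 + 0 = 9. Stack: [-31, 9]
BINARY_OP * → -31 * 9 = -279. Stack: [-279]
STORE_FAST w → w=-279. Stack: []
LOAD_FAST w → push -279. Stack: [-279]
RETURN_VALUE → return -279.

-279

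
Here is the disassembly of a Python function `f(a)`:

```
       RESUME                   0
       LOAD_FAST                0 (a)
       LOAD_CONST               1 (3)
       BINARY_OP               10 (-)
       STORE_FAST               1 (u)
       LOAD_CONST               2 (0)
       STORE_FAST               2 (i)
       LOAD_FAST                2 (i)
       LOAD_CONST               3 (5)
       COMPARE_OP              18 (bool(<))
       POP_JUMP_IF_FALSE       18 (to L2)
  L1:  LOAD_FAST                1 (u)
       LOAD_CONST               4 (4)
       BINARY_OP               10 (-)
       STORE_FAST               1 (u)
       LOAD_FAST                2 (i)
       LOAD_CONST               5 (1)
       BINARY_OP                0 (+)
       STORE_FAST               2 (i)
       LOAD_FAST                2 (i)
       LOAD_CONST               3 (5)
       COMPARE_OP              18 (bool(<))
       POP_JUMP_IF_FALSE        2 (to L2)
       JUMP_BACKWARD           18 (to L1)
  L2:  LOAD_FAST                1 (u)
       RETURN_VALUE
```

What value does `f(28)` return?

5

LOAD_FAST a → push 28
LOAD_CONST → push 3
BINARY_OP - → 28 - 3 = 25
STORE_FAST u → u=25
LOAD_CONST → push 0
STORE_FAST i → i=0
LOAD_FAST i → push 0
LOAD_CONST → push 5
COMPARE_OP bool(<) → 0 vs 5 = True
POP_JUMP_IF_FALSE → pop True; no jump
LOAD_FAST u → push 25
LOAD_CONST → push 4
BINARY_OP - → 25 - 4 = 21
STORE_FAST u → u=21
LOAD_FAST i → push 0
LOAD_CONST → push 1
BINARY_OP + → 0 + 1 = 1
STORE_FAST i → i=1
LOAD_FAST i → push 1
LOAD_CONST → push 5
COMPARE_OP bool(<) → 1 vs 5 = True
POP_JUMP_IF_FALSE → pop True; no jump
LOAD_FAST u → push 21
LOAD_CONST → push 4
BINARY_OP - → 21 - 4 = 17
STORE_FAST u → u=17
LOAD_FAST i → push 1
LOAD_CONST → push 1
BINARY_OP + → 1 + 1 = 2
STORE_FAST i → i=2
LOAD_FAST i → push 2
LOAD_CONST → push 5
COMPARE_OP bool(<) → 2 vs 5 = True
POP_JUMP_IF_FALSE → pop True; no jump
LOAD_FAST u → push 17
LOAD_CONST → push 4
BINARY_OP - → 17 - 4 = 13
STORE_FAST u → u=13
LOAD_FAST i → push 2
LOAD_CONST → push 1
BINARY_OP + → 2 + 1 = 3
STORE_FAST i → i=3
LOAD_FAST i → push 3
LOAD_CONST → push 5
COMPARE_OP bool(<) → 3 vs 5 = True
POP_JUMP_IF_FALSE → pop True; no jump
LOAD_FAST u → push 13
LOAD_CONST → push 4
BINARY_OP - → 13 - 4 = 9
STORE_FAST u → u=9
LOAD_FAST i → push 3
LOAD_CONST → push 1
BINARY_OP + → 3 + 1 = 4
STORE_FAST i → i=4
LOAD_FAST i → push 4
LOAD_CONST → push 5
COMPARE_OP bool(<) → 4 vs 5 = True
POP_JUMP_IF_FALSE → pop True; no jump
LOAD_FAST u → push 9
LOAD_CONST → push 4
BINARY_OP - → 9 - 4 = 5
STORE_FAST u → u=5
LOAD_FAST i → push 4
LOAD_CONST → push 1
BINARY_OP + → 4 + 1 = 5
STORE_FAST i → i=5
LOAD_FAST i → push 5
LOAD_CONST → push 5
COMPARE_OP bool(<) → 5 vs 5 = False
POP_JUMP_IF_FALSE → pop False; jump
LOAD_FAST u → push 5
RETURN_VALUE → return 5.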